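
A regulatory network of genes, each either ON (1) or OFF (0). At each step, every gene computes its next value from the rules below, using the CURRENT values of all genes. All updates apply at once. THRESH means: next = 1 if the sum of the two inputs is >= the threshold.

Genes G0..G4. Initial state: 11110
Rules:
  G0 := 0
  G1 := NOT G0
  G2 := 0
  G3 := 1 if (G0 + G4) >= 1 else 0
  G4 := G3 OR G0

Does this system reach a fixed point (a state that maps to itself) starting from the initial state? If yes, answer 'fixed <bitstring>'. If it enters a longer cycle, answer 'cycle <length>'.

Step 0: 11110
Step 1: G0=0(const) G1=NOT G0=NOT 1=0 G2=0(const) G3=(1+0>=1)=1 G4=G3|G0=1|1=1 -> 00011
Step 2: G0=0(const) G1=NOT G0=NOT 0=1 G2=0(const) G3=(0+1>=1)=1 G4=G3|G0=1|0=1 -> 01011
Step 3: G0=0(const) G1=NOT G0=NOT 0=1 G2=0(const) G3=(0+1>=1)=1 G4=G3|G0=1|0=1 -> 01011
Fixed point reached at step 2: 01011

Answer: fixed 01011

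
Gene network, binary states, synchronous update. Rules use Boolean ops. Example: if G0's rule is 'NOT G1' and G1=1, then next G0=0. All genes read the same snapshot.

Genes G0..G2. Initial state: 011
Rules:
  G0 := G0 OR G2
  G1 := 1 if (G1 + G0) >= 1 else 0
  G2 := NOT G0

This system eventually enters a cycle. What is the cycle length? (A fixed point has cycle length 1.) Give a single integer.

Step 0: 011
Step 1: G0=G0|G2=0|1=1 G1=(1+0>=1)=1 G2=NOT G0=NOT 0=1 -> 111
Step 2: G0=G0|G2=1|1=1 G1=(1+1>=1)=1 G2=NOT G0=NOT 1=0 -> 110
Step 3: G0=G0|G2=1|0=1 G1=(1+1>=1)=1 G2=NOT G0=NOT 1=0 -> 110
State from step 3 equals state from step 2 -> cycle length 1

Answer: 1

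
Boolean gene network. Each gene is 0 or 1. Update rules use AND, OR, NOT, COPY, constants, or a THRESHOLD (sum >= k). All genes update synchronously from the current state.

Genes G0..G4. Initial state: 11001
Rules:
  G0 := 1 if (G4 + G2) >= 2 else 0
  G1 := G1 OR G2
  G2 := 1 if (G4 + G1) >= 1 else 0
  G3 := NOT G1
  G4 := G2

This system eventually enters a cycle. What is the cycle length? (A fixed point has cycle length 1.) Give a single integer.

Step 0: 11001
Step 1: G0=(1+0>=2)=0 G1=G1|G2=1|0=1 G2=(1+1>=1)=1 G3=NOT G1=NOT 1=0 G4=G2=0 -> 01100
Step 2: G0=(0+1>=2)=0 G1=G1|G2=1|1=1 G2=(0+1>=1)=1 G3=NOT G1=NOT 1=0 G4=G2=1 -> 01101
Step 3: G0=(1+1>=2)=1 G1=G1|G2=1|1=1 G2=(1+1>=1)=1 G3=NOT G1=NOT 1=0 G4=G2=1 -> 11101
Step 4: G0=(1+1>=2)=1 G1=G1|G2=1|1=1 G2=(1+1>=1)=1 G3=NOT G1=NOT 1=0 G4=G2=1 -> 11101
State from step 4 equals state from step 3 -> cycle length 1

Answer: 1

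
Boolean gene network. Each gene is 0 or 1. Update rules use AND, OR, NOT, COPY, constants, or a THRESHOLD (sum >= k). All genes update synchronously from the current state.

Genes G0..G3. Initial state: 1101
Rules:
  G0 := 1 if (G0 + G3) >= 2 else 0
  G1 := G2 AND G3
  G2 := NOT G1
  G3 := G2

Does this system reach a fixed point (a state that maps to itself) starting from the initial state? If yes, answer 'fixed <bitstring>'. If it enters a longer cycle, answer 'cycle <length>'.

Answer: cycle 5

Derivation:
Step 0: 1101
Step 1: G0=(1+1>=2)=1 G1=G2&G3=0&1=0 G2=NOT G1=NOT 1=0 G3=G2=0 -> 1000
Step 2: G0=(1+0>=2)=0 G1=G2&G3=0&0=0 G2=NOT G1=NOT 0=1 G3=G2=0 -> 0010
Step 3: G0=(0+0>=2)=0 G1=G2&G3=1&0=0 G2=NOT G1=NOT 0=1 G3=G2=1 -> 0011
Step 4: G0=(0+1>=2)=0 G1=G2&G3=1&1=1 G2=NOT G1=NOT 0=1 G3=G2=1 -> 0111
Step 5: G0=(0+1>=2)=0 G1=G2&G3=1&1=1 G2=NOT G1=NOT 1=0 G3=G2=1 -> 0101
Step 6: G0=(0+1>=2)=0 G1=G2&G3=0&1=0 G2=NOT G1=NOT 1=0 G3=G2=0 -> 0000
Step 7: G0=(0+0>=2)=0 G1=G2&G3=0&0=0 G2=NOT G1=NOT 0=1 G3=G2=0 -> 0010
Cycle of length 5 starting at step 2 -> no fixed point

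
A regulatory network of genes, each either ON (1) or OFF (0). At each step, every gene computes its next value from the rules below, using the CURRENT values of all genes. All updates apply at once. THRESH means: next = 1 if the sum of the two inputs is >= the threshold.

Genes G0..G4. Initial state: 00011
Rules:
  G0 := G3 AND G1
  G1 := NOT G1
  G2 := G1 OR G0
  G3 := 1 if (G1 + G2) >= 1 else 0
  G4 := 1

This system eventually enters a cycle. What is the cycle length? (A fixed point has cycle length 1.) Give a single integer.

Step 0: 00011
Step 1: G0=G3&G1=1&0=0 G1=NOT G1=NOT 0=1 G2=G1|G0=0|0=0 G3=(0+0>=1)=0 G4=1(const) -> 01001
Step 2: G0=G3&G1=0&1=0 G1=NOT G1=NOT 1=0 G2=G1|G0=1|0=1 G3=(1+0>=1)=1 G4=1(const) -> 00111
Step 3: G0=G3&G1=1&0=0 G1=NOT G1=NOT 0=1 G2=G1|G0=0|0=0 G3=(0+1>=1)=1 G4=1(const) -> 01011
Step 4: G0=G3&G1=1&1=1 G1=NOT G1=NOT 1=0 G2=G1|G0=1|0=1 G3=(1+0>=1)=1 G4=1(const) -> 10111
Step 5: G0=G3&G1=1&0=0 G1=NOT G1=NOT 0=1 G2=G1|G0=0|1=1 G3=(0+1>=1)=1 G4=1(const) -> 01111
Step 6: G0=G3&G1=1&1=1 G1=NOT G1=NOT 1=0 G2=G1|G0=1|0=1 G3=(1+1>=1)=1 G4=1(const) -> 10111
State from step 6 equals state from step 4 -> cycle length 2

Answer: 2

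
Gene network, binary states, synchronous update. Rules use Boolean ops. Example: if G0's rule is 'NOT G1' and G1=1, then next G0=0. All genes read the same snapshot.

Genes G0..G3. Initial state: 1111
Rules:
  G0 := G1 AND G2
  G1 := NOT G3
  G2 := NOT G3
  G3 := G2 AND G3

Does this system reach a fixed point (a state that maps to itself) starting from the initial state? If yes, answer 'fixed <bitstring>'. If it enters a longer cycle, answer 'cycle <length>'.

Answer: fixed 1110

Derivation:
Step 0: 1111
Step 1: G0=G1&G2=1&1=1 G1=NOT G3=NOT 1=0 G2=NOT G3=NOT 1=0 G3=G2&G3=1&1=1 -> 1001
Step 2: G0=G1&G2=0&0=0 G1=NOT G3=NOT 1=0 G2=NOT G3=NOT 1=0 G3=G2&G3=0&1=0 -> 0000
Step 3: G0=G1&G2=0&0=0 G1=NOT G3=NOT 0=1 G2=NOT G3=NOT 0=1 G3=G2&G3=0&0=0 -> 0110
Step 4: G0=G1&G2=1&1=1 G1=NOT G3=NOT 0=1 G2=NOT G3=NOT 0=1 G3=G2&G3=1&0=0 -> 1110
Step 5: G0=G1&G2=1&1=1 G1=NOT G3=NOT 0=1 G2=NOT G3=NOT 0=1 G3=G2&G3=1&0=0 -> 1110
Fixed point reached at step 4: 1110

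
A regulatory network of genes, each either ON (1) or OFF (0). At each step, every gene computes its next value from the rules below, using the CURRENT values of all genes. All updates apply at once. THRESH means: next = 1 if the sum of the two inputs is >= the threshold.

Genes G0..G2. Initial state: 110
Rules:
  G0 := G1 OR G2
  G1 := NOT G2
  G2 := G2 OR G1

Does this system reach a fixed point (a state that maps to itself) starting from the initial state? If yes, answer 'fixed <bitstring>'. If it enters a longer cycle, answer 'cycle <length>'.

Step 0: 110
Step 1: G0=G1|G2=1|0=1 G1=NOT G2=NOT 0=1 G2=G2|G1=0|1=1 -> 111
Step 2: G0=G1|G2=1|1=1 G1=NOT G2=NOT 1=0 G2=G2|G1=1|1=1 -> 101
Step 3: G0=G1|G2=0|1=1 G1=NOT G2=NOT 1=0 G2=G2|G1=1|0=1 -> 101
Fixed point reached at step 2: 101

Answer: fixed 101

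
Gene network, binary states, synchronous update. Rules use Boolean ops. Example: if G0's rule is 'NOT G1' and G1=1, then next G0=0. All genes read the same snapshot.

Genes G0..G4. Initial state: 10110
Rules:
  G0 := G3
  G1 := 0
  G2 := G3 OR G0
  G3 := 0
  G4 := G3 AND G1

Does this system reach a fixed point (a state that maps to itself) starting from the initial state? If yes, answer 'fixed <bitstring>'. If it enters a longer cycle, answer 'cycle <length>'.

Answer: fixed 00000

Derivation:
Step 0: 10110
Step 1: G0=G3=1 G1=0(const) G2=G3|G0=1|1=1 G3=0(const) G4=G3&G1=1&0=0 -> 10100
Step 2: G0=G3=0 G1=0(const) G2=G3|G0=0|1=1 G3=0(const) G4=G3&G1=0&0=0 -> 00100
Step 3: G0=G3=0 G1=0(const) G2=G3|G0=0|0=0 G3=0(const) G4=G3&G1=0&0=0 -> 00000
Step 4: G0=G3=0 G1=0(const) G2=G3|G0=0|0=0 G3=0(const) G4=G3&G1=0&0=0 -> 00000
Fixed point reached at step 3: 00000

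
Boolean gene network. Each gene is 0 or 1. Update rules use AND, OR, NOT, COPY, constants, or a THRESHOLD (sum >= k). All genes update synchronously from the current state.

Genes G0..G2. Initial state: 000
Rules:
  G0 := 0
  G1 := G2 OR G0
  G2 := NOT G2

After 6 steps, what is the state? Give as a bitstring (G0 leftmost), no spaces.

Step 1: G0=0(const) G1=G2|G0=0|0=0 G2=NOT G2=NOT 0=1 -> 001
Step 2: G0=0(const) G1=G2|G0=1|0=1 G2=NOT G2=NOT 1=0 -> 010
Step 3: G0=0(const) G1=G2|G0=0|0=0 G2=NOT G2=NOT 0=1 -> 001
Step 4: G0=0(const) G1=G2|G0=1|0=1 G2=NOT G2=NOT 1=0 -> 010
Step 5: G0=0(const) G1=G2|G0=0|0=0 G2=NOT G2=NOT 0=1 -> 001
Step 6: G0=0(const) G1=G2|G0=1|0=1 G2=NOT G2=NOT 1=0 -> 010

010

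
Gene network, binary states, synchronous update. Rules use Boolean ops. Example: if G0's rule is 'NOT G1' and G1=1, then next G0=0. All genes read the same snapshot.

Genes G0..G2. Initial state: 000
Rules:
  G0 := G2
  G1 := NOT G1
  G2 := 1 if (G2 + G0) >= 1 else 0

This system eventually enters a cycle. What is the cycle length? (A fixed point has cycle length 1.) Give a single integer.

Answer: 2

Derivation:
Step 0: 000
Step 1: G0=G2=0 G1=NOT G1=NOT 0=1 G2=(0+0>=1)=0 -> 010
Step 2: G0=G2=0 G1=NOT G1=NOT 1=0 G2=(0+0>=1)=0 -> 000
State from step 2 equals state from step 0 -> cycle length 2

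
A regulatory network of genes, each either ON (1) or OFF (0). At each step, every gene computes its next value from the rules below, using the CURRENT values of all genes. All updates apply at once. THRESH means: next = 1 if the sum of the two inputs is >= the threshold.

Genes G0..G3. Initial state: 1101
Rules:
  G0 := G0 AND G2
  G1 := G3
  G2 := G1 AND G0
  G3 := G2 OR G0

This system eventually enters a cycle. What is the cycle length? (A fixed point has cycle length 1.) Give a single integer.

Answer: 1

Derivation:
Step 0: 1101
Step 1: G0=G0&G2=1&0=0 G1=G3=1 G2=G1&G0=1&1=1 G3=G2|G0=0|1=1 -> 0111
Step 2: G0=G0&G2=0&1=0 G1=G3=1 G2=G1&G0=1&0=0 G3=G2|G0=1|0=1 -> 0101
Step 3: G0=G0&G2=0&0=0 G1=G3=1 G2=G1&G0=1&0=0 G3=G2|G0=0|0=0 -> 0100
Step 4: G0=G0&G2=0&0=0 G1=G3=0 G2=G1&G0=1&0=0 G3=G2|G0=0|0=0 -> 0000
Step 5: G0=G0&G2=0&0=0 G1=G3=0 G2=G1&G0=0&0=0 G3=G2|G0=0|0=0 -> 0000
State from step 5 equals state from step 4 -> cycle length 1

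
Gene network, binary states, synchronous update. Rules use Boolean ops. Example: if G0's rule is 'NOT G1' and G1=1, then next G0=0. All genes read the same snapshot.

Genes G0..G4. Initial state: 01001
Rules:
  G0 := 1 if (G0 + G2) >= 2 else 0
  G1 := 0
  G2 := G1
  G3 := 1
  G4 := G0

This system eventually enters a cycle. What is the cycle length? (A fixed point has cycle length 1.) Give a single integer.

Step 0: 01001
Step 1: G0=(0+0>=2)=0 G1=0(const) G2=G1=1 G3=1(const) G4=G0=0 -> 00110
Step 2: G0=(0+1>=2)=0 G1=0(const) G2=G1=0 G3=1(const) G4=G0=0 -> 00010
Step 3: G0=(0+0>=2)=0 G1=0(const) G2=G1=0 G3=1(const) G4=G0=0 -> 00010
State from step 3 equals state from step 2 -> cycle length 1

Answer: 1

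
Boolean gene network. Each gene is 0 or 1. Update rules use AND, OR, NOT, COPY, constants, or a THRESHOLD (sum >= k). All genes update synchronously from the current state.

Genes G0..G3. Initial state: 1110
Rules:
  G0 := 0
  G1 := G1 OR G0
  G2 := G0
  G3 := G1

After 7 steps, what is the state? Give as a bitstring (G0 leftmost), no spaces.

Step 1: G0=0(const) G1=G1|G0=1|1=1 G2=G0=1 G3=G1=1 -> 0111
Step 2: G0=0(const) G1=G1|G0=1|0=1 G2=G0=0 G3=G1=1 -> 0101
Step 3: G0=0(const) G1=G1|G0=1|0=1 G2=G0=0 G3=G1=1 -> 0101
Step 4: G0=0(const) G1=G1|G0=1|0=1 G2=G0=0 G3=G1=1 -> 0101
Step 5: G0=0(const) G1=G1|G0=1|0=1 G2=G0=0 G3=G1=1 -> 0101
Step 6: G0=0(const) G1=G1|G0=1|0=1 G2=G0=0 G3=G1=1 -> 0101
Step 7: G0=0(const) G1=G1|G0=1|0=1 G2=G0=0 G3=G1=1 -> 0101

0101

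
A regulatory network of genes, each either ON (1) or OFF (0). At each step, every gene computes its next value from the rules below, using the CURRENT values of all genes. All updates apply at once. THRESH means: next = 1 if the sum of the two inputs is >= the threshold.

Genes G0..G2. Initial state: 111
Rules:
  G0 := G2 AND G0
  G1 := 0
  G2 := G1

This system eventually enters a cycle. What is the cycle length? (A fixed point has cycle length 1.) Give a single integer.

Answer: 1

Derivation:
Step 0: 111
Step 1: G0=G2&G0=1&1=1 G1=0(const) G2=G1=1 -> 101
Step 2: G0=G2&G0=1&1=1 G1=0(const) G2=G1=0 -> 100
Step 3: G0=G2&G0=0&1=0 G1=0(const) G2=G1=0 -> 000
Step 4: G0=G2&G0=0&0=0 G1=0(const) G2=G1=0 -> 000
State from step 4 equals state from step 3 -> cycle length 1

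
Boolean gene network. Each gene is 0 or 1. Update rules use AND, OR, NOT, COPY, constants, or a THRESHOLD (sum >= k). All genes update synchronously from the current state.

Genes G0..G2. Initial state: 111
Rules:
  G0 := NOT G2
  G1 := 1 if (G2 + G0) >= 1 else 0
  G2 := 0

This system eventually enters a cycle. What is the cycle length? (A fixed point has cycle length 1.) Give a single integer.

Step 0: 111
Step 1: G0=NOT G2=NOT 1=0 G1=(1+1>=1)=1 G2=0(const) -> 010
Step 2: G0=NOT G2=NOT 0=1 G1=(0+0>=1)=0 G2=0(const) -> 100
Step 3: G0=NOT G2=NOT 0=1 G1=(0+1>=1)=1 G2=0(const) -> 110
Step 4: G0=NOT G2=NOT 0=1 G1=(0+1>=1)=1 G2=0(const) -> 110
State from step 4 equals state from step 3 -> cycle length 1

Answer: 1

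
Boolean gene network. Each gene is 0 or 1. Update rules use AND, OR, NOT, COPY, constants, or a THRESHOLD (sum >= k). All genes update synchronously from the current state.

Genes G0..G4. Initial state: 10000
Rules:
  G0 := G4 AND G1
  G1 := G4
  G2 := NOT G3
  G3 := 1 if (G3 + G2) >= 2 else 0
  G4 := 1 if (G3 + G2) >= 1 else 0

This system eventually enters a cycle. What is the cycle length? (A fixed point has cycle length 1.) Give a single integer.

Answer: 1

Derivation:
Step 0: 10000
Step 1: G0=G4&G1=0&0=0 G1=G4=0 G2=NOT G3=NOT 0=1 G3=(0+0>=2)=0 G4=(0+0>=1)=0 -> 00100
Step 2: G0=G4&G1=0&0=0 G1=G4=0 G2=NOT G3=NOT 0=1 G3=(0+1>=2)=0 G4=(0+1>=1)=1 -> 00101
Step 3: G0=G4&G1=1&0=0 G1=G4=1 G2=NOT G3=NOT 0=1 G3=(0+1>=2)=0 G4=(0+1>=1)=1 -> 01101
Step 4: G0=G4&G1=1&1=1 G1=G4=1 G2=NOT G3=NOT 0=1 G3=(0+1>=2)=0 G4=(0+1>=1)=1 -> 11101
Step 5: G0=G4&G1=1&1=1 G1=G4=1 G2=NOT G3=NOT 0=1 G3=(0+1>=2)=0 G4=(0+1>=1)=1 -> 11101
State from step 5 equals state from step 4 -> cycle length 1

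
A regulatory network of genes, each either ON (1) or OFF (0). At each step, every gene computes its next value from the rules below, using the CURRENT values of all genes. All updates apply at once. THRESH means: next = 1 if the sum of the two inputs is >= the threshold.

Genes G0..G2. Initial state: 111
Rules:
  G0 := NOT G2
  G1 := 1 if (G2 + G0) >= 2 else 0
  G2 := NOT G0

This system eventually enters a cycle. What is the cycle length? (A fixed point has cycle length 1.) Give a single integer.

Answer: 2

Derivation:
Step 0: 111
Step 1: G0=NOT G2=NOT 1=0 G1=(1+1>=2)=1 G2=NOT G0=NOT 1=0 -> 010
Step 2: G0=NOT G2=NOT 0=1 G1=(0+0>=2)=0 G2=NOT G0=NOT 0=1 -> 101
Step 3: G0=NOT G2=NOT 1=0 G1=(1+1>=2)=1 G2=NOT G0=NOT 1=0 -> 010
State from step 3 equals state from step 1 -> cycle length 2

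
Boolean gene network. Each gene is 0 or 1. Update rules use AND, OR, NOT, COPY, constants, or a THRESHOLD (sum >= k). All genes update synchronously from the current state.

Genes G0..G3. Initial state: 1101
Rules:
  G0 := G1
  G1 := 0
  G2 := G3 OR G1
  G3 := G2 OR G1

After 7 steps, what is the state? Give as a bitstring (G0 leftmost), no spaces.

Step 1: G0=G1=1 G1=0(const) G2=G3|G1=1|1=1 G3=G2|G1=0|1=1 -> 1011
Step 2: G0=G1=0 G1=0(const) G2=G3|G1=1|0=1 G3=G2|G1=1|0=1 -> 0011
Step 3: G0=G1=0 G1=0(const) G2=G3|G1=1|0=1 G3=G2|G1=1|0=1 -> 0011
Step 4: G0=G1=0 G1=0(const) G2=G3|G1=1|0=1 G3=G2|G1=1|0=1 -> 0011
Step 5: G0=G1=0 G1=0(const) G2=G3|G1=1|0=1 G3=G2|G1=1|0=1 -> 0011
Step 6: G0=G1=0 G1=0(const) G2=G3|G1=1|0=1 G3=G2|G1=1|0=1 -> 0011
Step 7: G0=G1=0 G1=0(const) G2=G3|G1=1|0=1 G3=G2|G1=1|0=1 -> 0011

0011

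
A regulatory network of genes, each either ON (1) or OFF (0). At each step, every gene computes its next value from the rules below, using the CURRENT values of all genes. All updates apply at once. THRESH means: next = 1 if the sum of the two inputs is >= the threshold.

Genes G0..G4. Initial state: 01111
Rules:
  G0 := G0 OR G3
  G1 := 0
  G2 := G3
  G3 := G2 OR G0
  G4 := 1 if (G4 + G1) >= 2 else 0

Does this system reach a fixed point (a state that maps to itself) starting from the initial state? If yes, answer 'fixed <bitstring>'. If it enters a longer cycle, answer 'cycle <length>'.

Step 0: 01111
Step 1: G0=G0|G3=0|1=1 G1=0(const) G2=G3=1 G3=G2|G0=1|0=1 G4=(1+1>=2)=1 -> 10111
Step 2: G0=G0|G3=1|1=1 G1=0(const) G2=G3=1 G3=G2|G0=1|1=1 G4=(1+0>=2)=0 -> 10110
Step 3: G0=G0|G3=1|1=1 G1=0(const) G2=G3=1 G3=G2|G0=1|1=1 G4=(0+0>=2)=0 -> 10110
Fixed point reached at step 2: 10110

Answer: fixed 10110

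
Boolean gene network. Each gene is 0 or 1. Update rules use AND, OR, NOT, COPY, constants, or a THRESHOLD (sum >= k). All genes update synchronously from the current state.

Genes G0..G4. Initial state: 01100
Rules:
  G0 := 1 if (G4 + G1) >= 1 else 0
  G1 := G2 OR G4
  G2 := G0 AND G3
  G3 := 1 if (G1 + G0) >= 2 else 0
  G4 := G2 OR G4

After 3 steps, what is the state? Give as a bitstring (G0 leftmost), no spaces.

Step 1: G0=(0+1>=1)=1 G1=G2|G4=1|0=1 G2=G0&G3=0&0=0 G3=(1+0>=2)=0 G4=G2|G4=1|0=1 -> 11001
Step 2: G0=(1+1>=1)=1 G1=G2|G4=0|1=1 G2=G0&G3=1&0=0 G3=(1+1>=2)=1 G4=G2|G4=0|1=1 -> 11011
Step 3: G0=(1+1>=1)=1 G1=G2|G4=0|1=1 G2=G0&G3=1&1=1 G3=(1+1>=2)=1 G4=G2|G4=0|1=1 -> 11111

11111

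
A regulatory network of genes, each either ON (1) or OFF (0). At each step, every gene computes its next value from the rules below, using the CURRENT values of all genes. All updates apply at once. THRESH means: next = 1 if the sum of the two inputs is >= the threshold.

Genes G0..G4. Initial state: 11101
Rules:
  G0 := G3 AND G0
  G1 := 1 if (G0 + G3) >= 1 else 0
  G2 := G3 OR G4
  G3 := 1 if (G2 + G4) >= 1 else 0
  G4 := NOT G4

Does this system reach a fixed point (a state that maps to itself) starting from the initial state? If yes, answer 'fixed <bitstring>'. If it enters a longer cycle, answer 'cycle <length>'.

Step 0: 11101
Step 1: G0=G3&G0=0&1=0 G1=(1+0>=1)=1 G2=G3|G4=0|1=1 G3=(1+1>=1)=1 G4=NOT G4=NOT 1=0 -> 01110
Step 2: G0=G3&G0=1&0=0 G1=(0+1>=1)=1 G2=G3|G4=1|0=1 G3=(1+0>=1)=1 G4=NOT G4=NOT 0=1 -> 01111
Step 3: G0=G3&G0=1&0=0 G1=(0+1>=1)=1 G2=G3|G4=1|1=1 G3=(1+1>=1)=1 G4=NOT G4=NOT 1=0 -> 01110
Cycle of length 2 starting at step 1 -> no fixed point

Answer: cycle 2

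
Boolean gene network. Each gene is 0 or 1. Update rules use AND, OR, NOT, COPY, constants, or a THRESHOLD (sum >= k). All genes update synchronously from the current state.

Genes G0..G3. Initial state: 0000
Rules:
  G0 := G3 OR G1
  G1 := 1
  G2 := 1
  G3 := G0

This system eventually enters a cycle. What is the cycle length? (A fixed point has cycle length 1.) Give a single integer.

Answer: 1

Derivation:
Step 0: 0000
Step 1: G0=G3|G1=0|0=0 G1=1(const) G2=1(const) G3=G0=0 -> 0110
Step 2: G0=G3|G1=0|1=1 G1=1(const) G2=1(const) G3=G0=0 -> 1110
Step 3: G0=G3|G1=0|1=1 G1=1(const) G2=1(const) G3=G0=1 -> 1111
Step 4: G0=G3|G1=1|1=1 G1=1(const) G2=1(const) G3=G0=1 -> 1111
State from step 4 equals state from step 3 -> cycle length 1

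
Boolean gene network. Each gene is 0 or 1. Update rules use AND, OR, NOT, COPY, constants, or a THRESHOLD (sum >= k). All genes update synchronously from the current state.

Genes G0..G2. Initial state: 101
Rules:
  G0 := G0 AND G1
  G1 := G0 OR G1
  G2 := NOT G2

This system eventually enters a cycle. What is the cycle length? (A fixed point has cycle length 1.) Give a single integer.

Answer: 2

Derivation:
Step 0: 101
Step 1: G0=G0&G1=1&0=0 G1=G0|G1=1|0=1 G2=NOT G2=NOT 1=0 -> 010
Step 2: G0=G0&G1=0&1=0 G1=G0|G1=0|1=1 G2=NOT G2=NOT 0=1 -> 011
Step 3: G0=G0&G1=0&1=0 G1=G0|G1=0|1=1 G2=NOT G2=NOT 1=0 -> 010
State from step 3 equals state from step 1 -> cycle length 2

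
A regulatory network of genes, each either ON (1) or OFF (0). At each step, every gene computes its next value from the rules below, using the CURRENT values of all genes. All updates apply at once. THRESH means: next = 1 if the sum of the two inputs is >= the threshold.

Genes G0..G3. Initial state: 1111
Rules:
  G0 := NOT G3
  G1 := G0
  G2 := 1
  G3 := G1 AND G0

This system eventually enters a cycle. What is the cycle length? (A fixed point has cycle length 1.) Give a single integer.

Step 0: 1111
Step 1: G0=NOT G3=NOT 1=0 G1=G0=1 G2=1(const) G3=G1&G0=1&1=1 -> 0111
Step 2: G0=NOT G3=NOT 1=0 G1=G0=0 G2=1(const) G3=G1&G0=1&0=0 -> 0010
Step 3: G0=NOT G3=NOT 0=1 G1=G0=0 G2=1(const) G3=G1&G0=0&0=0 -> 1010
Step 4: G0=NOT G3=NOT 0=1 G1=G0=1 G2=1(const) G3=G1&G0=0&1=0 -> 1110
Step 5: G0=NOT G3=NOT 0=1 G1=G0=1 G2=1(const) G3=G1&G0=1&1=1 -> 1111
State from step 5 equals state from step 0 -> cycle length 5

Answer: 5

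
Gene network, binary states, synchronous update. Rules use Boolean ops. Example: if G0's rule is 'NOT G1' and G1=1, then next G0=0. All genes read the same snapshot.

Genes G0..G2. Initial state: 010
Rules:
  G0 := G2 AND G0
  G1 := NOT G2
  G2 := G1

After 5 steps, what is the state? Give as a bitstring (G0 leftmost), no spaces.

Step 1: G0=G2&G0=0&0=0 G1=NOT G2=NOT 0=1 G2=G1=1 -> 011
Step 2: G0=G2&G0=1&0=0 G1=NOT G2=NOT 1=0 G2=G1=1 -> 001
Step 3: G0=G2&G0=1&0=0 G1=NOT G2=NOT 1=0 G2=G1=0 -> 000
Step 4: G0=G2&G0=0&0=0 G1=NOT G2=NOT 0=1 G2=G1=0 -> 010
Step 5: G0=G2&G0=0&0=0 G1=NOT G2=NOT 0=1 G2=G1=1 -> 011

011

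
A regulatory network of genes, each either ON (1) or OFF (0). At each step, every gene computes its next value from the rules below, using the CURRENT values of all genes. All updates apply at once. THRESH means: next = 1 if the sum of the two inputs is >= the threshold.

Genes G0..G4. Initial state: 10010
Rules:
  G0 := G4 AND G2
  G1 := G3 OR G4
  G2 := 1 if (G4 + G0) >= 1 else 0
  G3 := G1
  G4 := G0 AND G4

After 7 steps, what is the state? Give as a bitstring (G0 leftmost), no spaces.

Step 1: G0=G4&G2=0&0=0 G1=G3|G4=1|0=1 G2=(0+1>=1)=1 G3=G1=0 G4=G0&G4=1&0=0 -> 01100
Step 2: G0=G4&G2=0&1=0 G1=G3|G4=0|0=0 G2=(0+0>=1)=0 G3=G1=1 G4=G0&G4=0&0=0 -> 00010
Step 3: G0=G4&G2=0&0=0 G1=G3|G4=1|0=1 G2=(0+0>=1)=0 G3=G1=0 G4=G0&G4=0&0=0 -> 01000
Step 4: G0=G4&G2=0&0=0 G1=G3|G4=0|0=0 G2=(0+0>=1)=0 G3=G1=1 G4=G0&G4=0&0=0 -> 00010
Step 5: G0=G4&G2=0&0=0 G1=G3|G4=1|0=1 G2=(0+0>=1)=0 G3=G1=0 G4=G0&G4=0&0=0 -> 01000
Step 6: G0=G4&G2=0&0=0 G1=G3|G4=0|0=0 G2=(0+0>=1)=0 G3=G1=1 G4=G0&G4=0&0=0 -> 00010
Step 7: G0=G4&G2=0&0=0 G1=G3|G4=1|0=1 G2=(0+0>=1)=0 G3=G1=0 G4=G0&G4=0&0=0 -> 01000

01000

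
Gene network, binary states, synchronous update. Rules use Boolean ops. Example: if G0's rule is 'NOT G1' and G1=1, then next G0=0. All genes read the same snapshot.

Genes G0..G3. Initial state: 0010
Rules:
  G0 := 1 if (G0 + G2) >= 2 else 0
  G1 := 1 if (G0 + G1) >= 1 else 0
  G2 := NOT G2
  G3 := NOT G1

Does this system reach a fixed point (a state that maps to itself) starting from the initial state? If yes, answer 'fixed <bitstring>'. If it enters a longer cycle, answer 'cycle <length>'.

Answer: cycle 2

Derivation:
Step 0: 0010
Step 1: G0=(0+1>=2)=0 G1=(0+0>=1)=0 G2=NOT G2=NOT 1=0 G3=NOT G1=NOT 0=1 -> 0001
Step 2: G0=(0+0>=2)=0 G1=(0+0>=1)=0 G2=NOT G2=NOT 0=1 G3=NOT G1=NOT 0=1 -> 0011
Step 3: G0=(0+1>=2)=0 G1=(0+0>=1)=0 G2=NOT G2=NOT 1=0 G3=NOT G1=NOT 0=1 -> 0001
Cycle of length 2 starting at step 1 -> no fixed point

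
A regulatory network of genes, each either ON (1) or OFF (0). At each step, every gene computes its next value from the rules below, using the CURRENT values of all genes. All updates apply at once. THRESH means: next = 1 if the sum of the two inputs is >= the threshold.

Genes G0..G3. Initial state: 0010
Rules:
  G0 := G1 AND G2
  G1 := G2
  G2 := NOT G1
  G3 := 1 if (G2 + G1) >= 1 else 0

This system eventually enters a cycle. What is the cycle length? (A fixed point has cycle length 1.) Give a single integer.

Answer: 4

Derivation:
Step 0: 0010
Step 1: G0=G1&G2=0&1=0 G1=G2=1 G2=NOT G1=NOT 0=1 G3=(1+0>=1)=1 -> 0111
Step 2: G0=G1&G2=1&1=1 G1=G2=1 G2=NOT G1=NOT 1=0 G3=(1+1>=1)=1 -> 1101
Step 3: G0=G1&G2=1&0=0 G1=G2=0 G2=NOT G1=NOT 1=0 G3=(0+1>=1)=1 -> 0001
Step 4: G0=G1&G2=0&0=0 G1=G2=0 G2=NOT G1=NOT 0=1 G3=(0+0>=1)=0 -> 0010
State from step 4 equals state from step 0 -> cycle length 4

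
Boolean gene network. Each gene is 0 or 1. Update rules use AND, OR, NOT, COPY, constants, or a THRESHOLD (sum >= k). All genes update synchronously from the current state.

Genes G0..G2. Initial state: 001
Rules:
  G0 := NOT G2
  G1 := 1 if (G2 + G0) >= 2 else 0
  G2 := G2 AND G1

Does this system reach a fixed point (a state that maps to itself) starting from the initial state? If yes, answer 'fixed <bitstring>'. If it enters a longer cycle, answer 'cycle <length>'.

Answer: fixed 100

Derivation:
Step 0: 001
Step 1: G0=NOT G2=NOT 1=0 G1=(1+0>=2)=0 G2=G2&G1=1&0=0 -> 000
Step 2: G0=NOT G2=NOT 0=1 G1=(0+0>=2)=0 G2=G2&G1=0&0=0 -> 100
Step 3: G0=NOT G2=NOT 0=1 G1=(0+1>=2)=0 G2=G2&G1=0&0=0 -> 100
Fixed point reached at step 2: 100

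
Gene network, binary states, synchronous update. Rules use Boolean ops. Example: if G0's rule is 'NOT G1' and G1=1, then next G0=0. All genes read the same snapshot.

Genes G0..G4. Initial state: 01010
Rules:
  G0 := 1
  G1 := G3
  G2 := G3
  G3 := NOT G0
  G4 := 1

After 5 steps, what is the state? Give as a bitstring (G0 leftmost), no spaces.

Step 1: G0=1(const) G1=G3=1 G2=G3=1 G3=NOT G0=NOT 0=1 G4=1(const) -> 11111
Step 2: G0=1(const) G1=G3=1 G2=G3=1 G3=NOT G0=NOT 1=0 G4=1(const) -> 11101
Step 3: G0=1(const) G1=G3=0 G2=G3=0 G3=NOT G0=NOT 1=0 G4=1(const) -> 10001
Step 4: G0=1(const) G1=G3=0 G2=G3=0 G3=NOT G0=NOT 1=0 G4=1(const) -> 10001
Step 5: G0=1(const) G1=G3=0 G2=G3=0 G3=NOT G0=NOT 1=0 G4=1(const) -> 10001

10001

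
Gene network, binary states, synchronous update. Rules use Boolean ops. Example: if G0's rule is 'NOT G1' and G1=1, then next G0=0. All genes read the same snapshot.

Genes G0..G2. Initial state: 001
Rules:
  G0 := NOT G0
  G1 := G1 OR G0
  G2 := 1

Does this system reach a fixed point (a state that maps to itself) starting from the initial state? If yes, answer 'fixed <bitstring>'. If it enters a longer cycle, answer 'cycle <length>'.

Step 0: 001
Step 1: G0=NOT G0=NOT 0=1 G1=G1|G0=0|0=0 G2=1(const) -> 101
Step 2: G0=NOT G0=NOT 1=0 G1=G1|G0=0|1=1 G2=1(const) -> 011
Step 3: G0=NOT G0=NOT 0=1 G1=G1|G0=1|0=1 G2=1(const) -> 111
Step 4: G0=NOT G0=NOT 1=0 G1=G1|G0=1|1=1 G2=1(const) -> 011
Cycle of length 2 starting at step 2 -> no fixed point

Answer: cycle 2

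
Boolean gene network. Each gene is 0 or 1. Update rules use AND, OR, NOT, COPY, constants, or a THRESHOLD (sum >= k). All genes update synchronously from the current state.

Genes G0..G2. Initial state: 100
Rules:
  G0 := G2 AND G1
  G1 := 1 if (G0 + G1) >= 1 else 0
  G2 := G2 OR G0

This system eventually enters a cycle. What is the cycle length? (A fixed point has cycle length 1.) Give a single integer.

Answer: 1

Derivation:
Step 0: 100
Step 1: G0=G2&G1=0&0=0 G1=(1+0>=1)=1 G2=G2|G0=0|1=1 -> 011
Step 2: G0=G2&G1=1&1=1 G1=(0+1>=1)=1 G2=G2|G0=1|0=1 -> 111
Step 3: G0=G2&G1=1&1=1 G1=(1+1>=1)=1 G2=G2|G0=1|1=1 -> 111
State from step 3 equals state from step 2 -> cycle length 1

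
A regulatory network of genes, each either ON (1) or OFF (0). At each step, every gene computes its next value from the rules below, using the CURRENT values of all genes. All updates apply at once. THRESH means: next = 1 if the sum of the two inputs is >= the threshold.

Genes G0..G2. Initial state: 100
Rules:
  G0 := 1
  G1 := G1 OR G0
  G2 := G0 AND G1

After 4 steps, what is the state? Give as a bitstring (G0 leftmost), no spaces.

Step 1: G0=1(const) G1=G1|G0=0|1=1 G2=G0&G1=1&0=0 -> 110
Step 2: G0=1(const) G1=G1|G0=1|1=1 G2=G0&G1=1&1=1 -> 111
Step 3: G0=1(const) G1=G1|G0=1|1=1 G2=G0&G1=1&1=1 -> 111
Step 4: G0=1(const) G1=G1|G0=1|1=1 G2=G0&G1=1&1=1 -> 111

111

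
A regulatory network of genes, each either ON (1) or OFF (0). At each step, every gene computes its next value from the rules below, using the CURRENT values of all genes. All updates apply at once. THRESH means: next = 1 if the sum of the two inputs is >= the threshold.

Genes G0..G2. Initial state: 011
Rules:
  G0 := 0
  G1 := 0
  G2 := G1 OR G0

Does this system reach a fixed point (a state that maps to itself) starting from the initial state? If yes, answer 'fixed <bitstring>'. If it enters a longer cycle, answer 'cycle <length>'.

Answer: fixed 000

Derivation:
Step 0: 011
Step 1: G0=0(const) G1=0(const) G2=G1|G0=1|0=1 -> 001
Step 2: G0=0(const) G1=0(const) G2=G1|G0=0|0=0 -> 000
Step 3: G0=0(const) G1=0(const) G2=G1|G0=0|0=0 -> 000
Fixed point reached at step 2: 000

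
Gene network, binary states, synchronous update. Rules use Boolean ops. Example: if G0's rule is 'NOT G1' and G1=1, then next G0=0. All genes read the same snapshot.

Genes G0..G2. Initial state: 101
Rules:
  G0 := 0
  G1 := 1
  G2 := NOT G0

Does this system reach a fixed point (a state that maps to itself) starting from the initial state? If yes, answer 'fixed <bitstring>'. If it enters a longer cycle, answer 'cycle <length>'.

Answer: fixed 011

Derivation:
Step 0: 101
Step 1: G0=0(const) G1=1(const) G2=NOT G0=NOT 1=0 -> 010
Step 2: G0=0(const) G1=1(const) G2=NOT G0=NOT 0=1 -> 011
Step 3: G0=0(const) G1=1(const) G2=NOT G0=NOT 0=1 -> 011
Fixed point reached at step 2: 011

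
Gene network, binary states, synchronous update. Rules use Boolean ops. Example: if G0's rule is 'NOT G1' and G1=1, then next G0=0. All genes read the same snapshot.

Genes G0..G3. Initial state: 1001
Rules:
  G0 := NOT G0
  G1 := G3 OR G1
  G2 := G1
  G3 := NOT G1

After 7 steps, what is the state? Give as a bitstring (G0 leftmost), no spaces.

Step 1: G0=NOT G0=NOT 1=0 G1=G3|G1=1|0=1 G2=G1=0 G3=NOT G1=NOT 0=1 -> 0101
Step 2: G0=NOT G0=NOT 0=1 G1=G3|G1=1|1=1 G2=G1=1 G3=NOT G1=NOT 1=0 -> 1110
Step 3: G0=NOT G0=NOT 1=0 G1=G3|G1=0|1=1 G2=G1=1 G3=NOT G1=NOT 1=0 -> 0110
Step 4: G0=NOT G0=NOT 0=1 G1=G3|G1=0|1=1 G2=G1=1 G3=NOT G1=NOT 1=0 -> 1110
Step 5: G0=NOT G0=NOT 1=0 G1=G3|G1=0|1=1 G2=G1=1 G3=NOT G1=NOT 1=0 -> 0110
Step 6: G0=NOT G0=NOT 0=1 G1=G3|G1=0|1=1 G2=G1=1 G3=NOT G1=NOT 1=0 -> 1110
Step 7: G0=NOT G0=NOT 1=0 G1=G3|G1=0|1=1 G2=G1=1 G3=NOT G1=NOT 1=0 -> 0110

0110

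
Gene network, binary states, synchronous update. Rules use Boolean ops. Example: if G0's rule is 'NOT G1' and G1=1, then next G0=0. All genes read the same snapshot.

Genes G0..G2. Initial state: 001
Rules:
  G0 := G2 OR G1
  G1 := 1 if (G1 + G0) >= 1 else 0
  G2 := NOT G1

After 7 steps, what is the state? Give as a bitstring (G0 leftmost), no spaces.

Step 1: G0=G2|G1=1|0=1 G1=(0+0>=1)=0 G2=NOT G1=NOT 0=1 -> 101
Step 2: G0=G2|G1=1|0=1 G1=(0+1>=1)=1 G2=NOT G1=NOT 0=1 -> 111
Step 3: G0=G2|G1=1|1=1 G1=(1+1>=1)=1 G2=NOT G1=NOT 1=0 -> 110
Step 4: G0=G2|G1=0|1=1 G1=(1+1>=1)=1 G2=NOT G1=NOT 1=0 -> 110
Step 5: G0=G2|G1=0|1=1 G1=(1+1>=1)=1 G2=NOT G1=NOT 1=0 -> 110
Step 6: G0=G2|G1=0|1=1 G1=(1+1>=1)=1 G2=NOT G1=NOT 1=0 -> 110
Step 7: G0=G2|G1=0|1=1 G1=(1+1>=1)=1 G2=NOT G1=NOT 1=0 -> 110

110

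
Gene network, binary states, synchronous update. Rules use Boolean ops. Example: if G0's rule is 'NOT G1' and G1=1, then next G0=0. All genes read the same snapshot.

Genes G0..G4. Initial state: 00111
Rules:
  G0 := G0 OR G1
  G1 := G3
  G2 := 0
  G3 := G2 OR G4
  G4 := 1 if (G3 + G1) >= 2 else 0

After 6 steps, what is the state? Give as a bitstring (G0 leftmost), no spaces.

Step 1: G0=G0|G1=0|0=0 G1=G3=1 G2=0(const) G3=G2|G4=1|1=1 G4=(1+0>=2)=0 -> 01010
Step 2: G0=G0|G1=0|1=1 G1=G3=1 G2=0(const) G3=G2|G4=0|0=0 G4=(1+1>=2)=1 -> 11001
Step 3: G0=G0|G1=1|1=1 G1=G3=0 G2=0(const) G3=G2|G4=0|1=1 G4=(0+1>=2)=0 -> 10010
Step 4: G0=G0|G1=1|0=1 G1=G3=1 G2=0(const) G3=G2|G4=0|0=0 G4=(1+0>=2)=0 -> 11000
Step 5: G0=G0|G1=1|1=1 G1=G3=0 G2=0(const) G3=G2|G4=0|0=0 G4=(0+1>=2)=0 -> 10000
Step 6: G0=G0|G1=1|0=1 G1=G3=0 G2=0(const) G3=G2|G4=0|0=0 G4=(0+0>=2)=0 -> 10000

10000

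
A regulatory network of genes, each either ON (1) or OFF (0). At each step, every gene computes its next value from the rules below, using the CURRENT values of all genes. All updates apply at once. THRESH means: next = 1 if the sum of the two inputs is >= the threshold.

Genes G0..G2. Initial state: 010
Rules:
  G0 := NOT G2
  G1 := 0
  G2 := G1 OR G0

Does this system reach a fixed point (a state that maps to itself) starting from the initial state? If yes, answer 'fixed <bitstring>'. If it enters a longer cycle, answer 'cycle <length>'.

Step 0: 010
Step 1: G0=NOT G2=NOT 0=1 G1=0(const) G2=G1|G0=1|0=1 -> 101
Step 2: G0=NOT G2=NOT 1=0 G1=0(const) G2=G1|G0=0|1=1 -> 001
Step 3: G0=NOT G2=NOT 1=0 G1=0(const) G2=G1|G0=0|0=0 -> 000
Step 4: G0=NOT G2=NOT 0=1 G1=0(const) G2=G1|G0=0|0=0 -> 100
Step 5: G0=NOT G2=NOT 0=1 G1=0(const) G2=G1|G0=0|1=1 -> 101
Cycle of length 4 starting at step 1 -> no fixed point

Answer: cycle 4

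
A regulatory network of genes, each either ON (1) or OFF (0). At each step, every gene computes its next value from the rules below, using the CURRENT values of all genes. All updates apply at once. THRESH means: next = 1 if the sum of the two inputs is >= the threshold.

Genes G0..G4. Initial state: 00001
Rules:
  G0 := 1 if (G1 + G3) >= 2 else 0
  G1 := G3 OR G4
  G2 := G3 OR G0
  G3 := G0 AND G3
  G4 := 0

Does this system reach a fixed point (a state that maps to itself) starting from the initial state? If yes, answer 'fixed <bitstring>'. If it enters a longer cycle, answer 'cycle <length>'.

Step 0: 00001
Step 1: G0=(0+0>=2)=0 G1=G3|G4=0|1=1 G2=G3|G0=0|0=0 G3=G0&G3=0&0=0 G4=0(const) -> 01000
Step 2: G0=(1+0>=2)=0 G1=G3|G4=0|0=0 G2=G3|G0=0|0=0 G3=G0&G3=0&0=0 G4=0(const) -> 00000
Step 3: G0=(0+0>=2)=0 G1=G3|G4=0|0=0 G2=G3|G0=0|0=0 G3=G0&G3=0&0=0 G4=0(const) -> 00000
Fixed point reached at step 2: 00000

Answer: fixed 00000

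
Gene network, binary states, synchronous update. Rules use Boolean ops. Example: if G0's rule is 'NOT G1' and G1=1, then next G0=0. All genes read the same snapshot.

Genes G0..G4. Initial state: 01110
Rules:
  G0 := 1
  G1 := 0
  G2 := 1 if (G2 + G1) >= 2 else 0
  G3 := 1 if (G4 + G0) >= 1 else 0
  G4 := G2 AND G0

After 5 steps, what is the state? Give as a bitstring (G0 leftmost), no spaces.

Step 1: G0=1(const) G1=0(const) G2=(1+1>=2)=1 G3=(0+0>=1)=0 G4=G2&G0=1&0=0 -> 10100
Step 2: G0=1(const) G1=0(const) G2=(1+0>=2)=0 G3=(0+1>=1)=1 G4=G2&G0=1&1=1 -> 10011
Step 3: G0=1(const) G1=0(const) G2=(0+0>=2)=0 G3=(1+1>=1)=1 G4=G2&G0=0&1=0 -> 10010
Step 4: G0=1(const) G1=0(const) G2=(0+0>=2)=0 G3=(0+1>=1)=1 G4=G2&G0=0&1=0 -> 10010
Step 5: G0=1(const) G1=0(const) G2=(0+0>=2)=0 G3=(0+1>=1)=1 G4=G2&G0=0&1=0 -> 10010

10010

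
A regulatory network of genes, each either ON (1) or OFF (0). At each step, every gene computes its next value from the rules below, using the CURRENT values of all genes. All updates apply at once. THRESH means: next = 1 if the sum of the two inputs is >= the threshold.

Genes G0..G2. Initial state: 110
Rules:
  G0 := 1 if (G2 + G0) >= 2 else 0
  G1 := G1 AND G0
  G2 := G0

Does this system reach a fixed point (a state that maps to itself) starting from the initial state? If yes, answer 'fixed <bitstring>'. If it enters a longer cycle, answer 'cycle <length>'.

Step 0: 110
Step 1: G0=(0+1>=2)=0 G1=G1&G0=1&1=1 G2=G0=1 -> 011
Step 2: G0=(1+0>=2)=0 G1=G1&G0=1&0=0 G2=G0=0 -> 000
Step 3: G0=(0+0>=2)=0 G1=G1&G0=0&0=0 G2=G0=0 -> 000
Fixed point reached at step 2: 000

Answer: fixed 000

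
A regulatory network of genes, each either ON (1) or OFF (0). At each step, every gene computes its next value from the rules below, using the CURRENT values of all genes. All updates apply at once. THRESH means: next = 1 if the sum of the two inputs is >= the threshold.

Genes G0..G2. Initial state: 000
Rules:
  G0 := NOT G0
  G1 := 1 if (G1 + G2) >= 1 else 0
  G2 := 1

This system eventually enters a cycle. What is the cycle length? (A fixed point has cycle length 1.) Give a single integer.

Step 0: 000
Step 1: G0=NOT G0=NOT 0=1 G1=(0+0>=1)=0 G2=1(const) -> 101
Step 2: G0=NOT G0=NOT 1=0 G1=(0+1>=1)=1 G2=1(const) -> 011
Step 3: G0=NOT G0=NOT 0=1 G1=(1+1>=1)=1 G2=1(const) -> 111
Step 4: G0=NOT G0=NOT 1=0 G1=(1+1>=1)=1 G2=1(const) -> 011
State from step 4 equals state from step 2 -> cycle length 2

Answer: 2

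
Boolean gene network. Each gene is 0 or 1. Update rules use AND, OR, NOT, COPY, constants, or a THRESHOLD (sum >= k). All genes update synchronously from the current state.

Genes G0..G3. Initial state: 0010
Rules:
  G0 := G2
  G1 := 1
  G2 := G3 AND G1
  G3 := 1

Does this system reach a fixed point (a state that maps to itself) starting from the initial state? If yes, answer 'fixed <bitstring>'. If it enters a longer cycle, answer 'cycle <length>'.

Step 0: 0010
Step 1: G0=G2=1 G1=1(const) G2=G3&G1=0&0=0 G3=1(const) -> 1101
Step 2: G0=G2=0 G1=1(const) G2=G3&G1=1&1=1 G3=1(const) -> 0111
Step 3: G0=G2=1 G1=1(const) G2=G3&G1=1&1=1 G3=1(const) -> 1111
Step 4: G0=G2=1 G1=1(const) G2=G3&G1=1&1=1 G3=1(const) -> 1111
Fixed point reached at step 3: 1111

Answer: fixed 1111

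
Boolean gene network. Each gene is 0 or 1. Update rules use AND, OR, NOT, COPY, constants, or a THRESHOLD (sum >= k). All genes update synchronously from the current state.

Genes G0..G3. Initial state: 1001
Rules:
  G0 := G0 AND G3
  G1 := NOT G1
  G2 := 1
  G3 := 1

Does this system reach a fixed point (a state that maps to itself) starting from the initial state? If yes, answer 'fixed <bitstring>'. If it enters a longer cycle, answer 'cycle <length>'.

Step 0: 1001
Step 1: G0=G0&G3=1&1=1 G1=NOT G1=NOT 0=1 G2=1(const) G3=1(const) -> 1111
Step 2: G0=G0&G3=1&1=1 G1=NOT G1=NOT 1=0 G2=1(const) G3=1(const) -> 1011
Step 3: G0=G0&G3=1&1=1 G1=NOT G1=NOT 0=1 G2=1(const) G3=1(const) -> 1111
Cycle of length 2 starting at step 1 -> no fixed point

Answer: cycle 2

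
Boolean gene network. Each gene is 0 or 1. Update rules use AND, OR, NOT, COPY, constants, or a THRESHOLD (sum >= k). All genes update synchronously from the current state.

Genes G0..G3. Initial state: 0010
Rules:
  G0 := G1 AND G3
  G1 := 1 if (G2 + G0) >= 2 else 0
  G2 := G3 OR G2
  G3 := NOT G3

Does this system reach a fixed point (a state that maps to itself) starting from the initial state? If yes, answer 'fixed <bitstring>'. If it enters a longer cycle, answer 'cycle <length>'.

Step 0: 0010
Step 1: G0=G1&G3=0&0=0 G1=(1+0>=2)=0 G2=G3|G2=0|1=1 G3=NOT G3=NOT 0=1 -> 0011
Step 2: G0=G1&G3=0&1=0 G1=(1+0>=2)=0 G2=G3|G2=1|1=1 G3=NOT G3=NOT 1=0 -> 0010
Cycle of length 2 starting at step 0 -> no fixed point

Answer: cycle 2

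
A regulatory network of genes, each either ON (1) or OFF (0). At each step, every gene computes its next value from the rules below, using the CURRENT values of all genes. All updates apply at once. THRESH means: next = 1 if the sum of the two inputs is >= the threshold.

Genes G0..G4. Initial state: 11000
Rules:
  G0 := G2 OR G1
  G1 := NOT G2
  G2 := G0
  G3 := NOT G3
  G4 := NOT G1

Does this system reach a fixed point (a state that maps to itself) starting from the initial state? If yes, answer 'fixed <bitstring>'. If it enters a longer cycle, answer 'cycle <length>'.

Step 0: 11000
Step 1: G0=G2|G1=0|1=1 G1=NOT G2=NOT 0=1 G2=G0=1 G3=NOT G3=NOT 0=1 G4=NOT G1=NOT 1=0 -> 11110
Step 2: G0=G2|G1=1|1=1 G1=NOT G2=NOT 1=0 G2=G0=1 G3=NOT G3=NOT 1=0 G4=NOT G1=NOT 1=0 -> 10100
Step 3: G0=G2|G1=1|0=1 G1=NOT G2=NOT 1=0 G2=G0=1 G3=NOT G3=NOT 0=1 G4=NOT G1=NOT 0=1 -> 10111
Step 4: G0=G2|G1=1|0=1 G1=NOT G2=NOT 1=0 G2=G0=1 G3=NOT G3=NOT 1=0 G4=NOT G1=NOT 0=1 -> 10101
Step 5: G0=G2|G1=1|0=1 G1=NOT G2=NOT 1=0 G2=G0=1 G3=NOT G3=NOT 0=1 G4=NOT G1=NOT 0=1 -> 10111
Cycle of length 2 starting at step 3 -> no fixed point

Answer: cycle 2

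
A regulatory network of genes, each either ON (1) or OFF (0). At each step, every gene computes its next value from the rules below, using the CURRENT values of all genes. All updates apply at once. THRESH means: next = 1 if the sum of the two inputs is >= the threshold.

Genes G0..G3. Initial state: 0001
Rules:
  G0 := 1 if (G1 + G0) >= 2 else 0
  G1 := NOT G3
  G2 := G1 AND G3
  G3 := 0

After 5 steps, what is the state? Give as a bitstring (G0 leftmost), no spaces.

Step 1: G0=(0+0>=2)=0 G1=NOT G3=NOT 1=0 G2=G1&G3=0&1=0 G3=0(const) -> 0000
Step 2: G0=(0+0>=2)=0 G1=NOT G3=NOT 0=1 G2=G1&G3=0&0=0 G3=0(const) -> 0100
Step 3: G0=(1+0>=2)=0 G1=NOT G3=NOT 0=1 G2=G1&G3=1&0=0 G3=0(const) -> 0100
Step 4: G0=(1+0>=2)=0 G1=NOT G3=NOT 0=1 G2=G1&G3=1&0=0 G3=0(const) -> 0100
Step 5: G0=(1+0>=2)=0 G1=NOT G3=NOT 0=1 G2=G1&G3=1&0=0 G3=0(const) -> 0100

0100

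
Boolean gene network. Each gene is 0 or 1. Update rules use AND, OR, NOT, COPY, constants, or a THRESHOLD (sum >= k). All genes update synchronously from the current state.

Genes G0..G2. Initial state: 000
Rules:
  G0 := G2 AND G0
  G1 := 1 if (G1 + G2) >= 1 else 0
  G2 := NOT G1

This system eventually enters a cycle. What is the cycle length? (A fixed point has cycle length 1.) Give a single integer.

Answer: 1

Derivation:
Step 0: 000
Step 1: G0=G2&G0=0&0=0 G1=(0+0>=1)=0 G2=NOT G1=NOT 0=1 -> 001
Step 2: G0=G2&G0=1&0=0 G1=(0+1>=1)=1 G2=NOT G1=NOT 0=1 -> 011
Step 3: G0=G2&G0=1&0=0 G1=(1+1>=1)=1 G2=NOT G1=NOT 1=0 -> 010
Step 4: G0=G2&G0=0&0=0 G1=(1+0>=1)=1 G2=NOT G1=NOT 1=0 -> 010
State from step 4 equals state from step 3 -> cycle length 1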